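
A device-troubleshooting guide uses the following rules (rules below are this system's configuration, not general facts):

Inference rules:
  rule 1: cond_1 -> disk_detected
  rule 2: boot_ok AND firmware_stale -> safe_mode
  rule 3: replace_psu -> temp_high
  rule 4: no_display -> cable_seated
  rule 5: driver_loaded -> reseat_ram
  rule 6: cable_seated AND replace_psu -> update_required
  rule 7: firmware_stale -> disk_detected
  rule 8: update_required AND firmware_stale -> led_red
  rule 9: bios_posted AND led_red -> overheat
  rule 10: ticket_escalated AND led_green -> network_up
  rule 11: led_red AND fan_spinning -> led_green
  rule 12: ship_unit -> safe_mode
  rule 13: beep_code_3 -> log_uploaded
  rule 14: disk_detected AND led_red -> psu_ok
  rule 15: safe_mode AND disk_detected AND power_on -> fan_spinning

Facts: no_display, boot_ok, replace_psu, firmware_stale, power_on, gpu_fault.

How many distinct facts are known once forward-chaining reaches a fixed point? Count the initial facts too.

Round 1 — rule 2, rule 3, rule 4, rule 7, derive safe_mode, temp_high, cable_seated, disk_detected.
Round 2 — rule 6, rule 15, derive update_required, fan_spinning.
Round 3 — rule 8, derive led_red.
Round 4 — rule 11, rule 14, derive led_green, psu_ok.
Closure: {boot_ok, cable_seated, disk_detected, fan_spinning, firmware_stale, gpu_fault, led_green, led_red, no_display, power_on, psu_ok, replace_psu, safe_mode, temp_high, update_required} — 15 facts.

15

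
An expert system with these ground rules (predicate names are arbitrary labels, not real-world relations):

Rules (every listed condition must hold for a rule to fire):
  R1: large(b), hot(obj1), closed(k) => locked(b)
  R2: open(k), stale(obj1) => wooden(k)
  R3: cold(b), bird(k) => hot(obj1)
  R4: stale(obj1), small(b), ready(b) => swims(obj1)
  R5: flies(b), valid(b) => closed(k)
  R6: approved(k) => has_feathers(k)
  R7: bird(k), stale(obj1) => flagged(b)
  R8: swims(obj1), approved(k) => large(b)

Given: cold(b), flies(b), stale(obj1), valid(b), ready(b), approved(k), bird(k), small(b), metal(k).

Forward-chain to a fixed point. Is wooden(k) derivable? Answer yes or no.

Round 1: R3 [cold(b), bird(k) => hot(obj1)]; R4 [stale(obj1), small(b), ready(b) => swims(obj1)]; R5 [flies(b), valid(b) => closed(k)]; R6 [approved(k) => has_feathers(k)]; R7 [bird(k), stale(obj1) => flagged(b)]. New: hot(obj1), swims(obj1), closed(k), has_feathers(k), flagged(b).
Round 2: R8 [swims(obj1), approved(k) => large(b)]. New: large(b).
Round 3: R1 [large(b), hot(obj1), closed(k) => locked(b)]. New: locked(b).
Fixed point reached. wooden(k) is concluded only by R2; R2 needs open(k) (never derived).

no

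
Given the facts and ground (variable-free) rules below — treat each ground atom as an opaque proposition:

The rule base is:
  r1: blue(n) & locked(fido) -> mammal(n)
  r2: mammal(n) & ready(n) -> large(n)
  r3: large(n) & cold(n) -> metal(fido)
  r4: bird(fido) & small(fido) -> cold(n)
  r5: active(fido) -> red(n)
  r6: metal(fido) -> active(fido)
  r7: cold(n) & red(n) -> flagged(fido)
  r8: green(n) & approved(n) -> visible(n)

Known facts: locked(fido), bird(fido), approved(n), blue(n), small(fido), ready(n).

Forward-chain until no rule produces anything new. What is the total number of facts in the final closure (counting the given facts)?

13

Round 1 — r1, r4, derive mammal(n), cold(n).
Round 2 — r2, derive large(n).
Round 3 — r3, derive metal(fido).
Round 4 — r6, derive active(fido).
Round 5 — r5, derive red(n).
Round 6 — r7, derive flagged(fido).
Closure: {active(fido), approved(n), bird(fido), blue(n), cold(n), flagged(fido), large(n), locked(fido), mammal(n), metal(fido), ready(n), red(n), small(fido)} — 13 facts.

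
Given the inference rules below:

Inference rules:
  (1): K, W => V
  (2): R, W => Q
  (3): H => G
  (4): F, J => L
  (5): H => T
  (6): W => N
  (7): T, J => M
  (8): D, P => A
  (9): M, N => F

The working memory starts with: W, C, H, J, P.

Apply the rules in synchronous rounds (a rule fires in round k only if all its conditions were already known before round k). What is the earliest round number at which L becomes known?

Round 1 — (3), (5), (6), derive G, T, N.
Round 2 — (7), derive M.
Round 3 — (9), derive F.
Round 4 — (4), derive L.
L first appears in round 4.

4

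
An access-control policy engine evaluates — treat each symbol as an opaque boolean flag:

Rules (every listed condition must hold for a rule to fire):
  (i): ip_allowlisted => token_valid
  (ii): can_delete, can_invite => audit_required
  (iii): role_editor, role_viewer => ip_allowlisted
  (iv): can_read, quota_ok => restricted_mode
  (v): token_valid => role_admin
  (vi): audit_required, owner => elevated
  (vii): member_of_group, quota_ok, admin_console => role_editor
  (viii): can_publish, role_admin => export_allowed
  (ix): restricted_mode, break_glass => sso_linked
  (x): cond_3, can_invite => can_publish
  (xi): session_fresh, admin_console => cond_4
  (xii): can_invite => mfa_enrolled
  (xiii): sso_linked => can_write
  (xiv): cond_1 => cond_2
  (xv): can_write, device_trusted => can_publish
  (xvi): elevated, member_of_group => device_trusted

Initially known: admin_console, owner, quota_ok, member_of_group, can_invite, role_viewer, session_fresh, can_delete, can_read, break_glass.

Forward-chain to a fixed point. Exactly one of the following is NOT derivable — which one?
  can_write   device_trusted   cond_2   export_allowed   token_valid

Round 1 fires (ii), (iv), (vii), (xi), (xii), giving audit_required, restricted_mode, role_editor, cond_4, mfa_enrolled.
Round 2 fires (iii), (vi), (ix), giving ip_allowlisted, elevated, sso_linked.
Round 3 fires (i), (xiii), (xvi), giving token_valid, can_write, device_trusted.
Round 4 fires (v), (xv), giving role_admin, can_publish.
Round 5 fires (viii), giving export_allowed.
Derived: export_allowed (round 5), token_valid (round 3), can_write (round 3), device_trusted (round 3). cond_2 never appears in any round.

cond_2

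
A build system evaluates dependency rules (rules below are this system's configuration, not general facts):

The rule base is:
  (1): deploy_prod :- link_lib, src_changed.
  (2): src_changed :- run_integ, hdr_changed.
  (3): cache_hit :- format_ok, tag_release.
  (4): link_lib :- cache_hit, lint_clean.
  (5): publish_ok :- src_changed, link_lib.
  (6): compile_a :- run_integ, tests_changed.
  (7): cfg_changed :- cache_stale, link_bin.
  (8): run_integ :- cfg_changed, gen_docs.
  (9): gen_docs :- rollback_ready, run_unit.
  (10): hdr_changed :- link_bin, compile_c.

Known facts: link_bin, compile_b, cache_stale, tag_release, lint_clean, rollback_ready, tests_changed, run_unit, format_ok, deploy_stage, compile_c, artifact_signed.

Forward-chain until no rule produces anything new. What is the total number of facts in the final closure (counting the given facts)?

22

Round 1: (3) [cache_hit :- format_ok, tag_release.]; (7) [cfg_changed :- cache_stale, link_bin.]; (9) [gen_docs :- rollback_ready, run_unit.]; (10) [hdr_changed :- link_bin, compile_c.]. Adds cache_hit, cfg_changed, gen_docs, hdr_changed.
Round 2: (4) [link_lib :- cache_hit, lint_clean.]; (8) [run_integ :- cfg_changed, gen_docs.]. Adds link_lib, run_integ.
Round 3: (2) [src_changed :- run_integ, hdr_changed.]; (6) [compile_a :- run_integ, tests_changed.]. Adds src_changed, compile_a.
Round 4: (1) [deploy_prod :- link_lib, src_changed.]; (5) [publish_ok :- src_changed, link_lib.]. Adds deploy_prod, publish_ok.
Closure: {artifact_signed, cache_hit, cache_stale, cfg_changed, compile_a, compile_b, compile_c, deploy_prod, deploy_stage, format_ok, gen_docs, hdr_changed, link_bin, link_lib, lint_clean, publish_ok, rollback_ready, run_integ, run_unit, src_changed, tag_release, tests_changed} — 22 facts.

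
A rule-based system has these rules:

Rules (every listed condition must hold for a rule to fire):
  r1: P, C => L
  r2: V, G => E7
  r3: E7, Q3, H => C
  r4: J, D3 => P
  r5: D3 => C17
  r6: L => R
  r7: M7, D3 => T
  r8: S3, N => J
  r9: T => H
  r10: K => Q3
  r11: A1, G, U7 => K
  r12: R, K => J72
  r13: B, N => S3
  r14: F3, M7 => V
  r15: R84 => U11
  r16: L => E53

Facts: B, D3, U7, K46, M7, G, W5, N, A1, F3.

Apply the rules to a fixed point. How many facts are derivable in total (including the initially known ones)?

Round 1: r5 [D3 => C17]; r7 [M7, D3 => T]; r11 [A1, G, U7 => K]; r13 [B, N => S3]; r14 [F3, M7 => V]. Adds C17, T, K, S3, V.
Round 2: r2 [V, G => E7]; r8 [S3, N => J]; r9 [T => H]; r10 [K => Q3]. Adds E7, J, H, Q3.
Round 3: r3 [E7, Q3, H => C]; r4 [J, D3 => P]. Adds C, P.
Round 4: r1 [P, C => L]. Adds L.
Round 5: r6 [L => R]; r16 [L => E53]. Adds R, E53.
Round 6: r12 [R, K => J72]. Adds J72.
Closure: {A1, B, C, C17, D3, E53, E7, F3, G, H, J, J72, K, K46, L, M7, N, P, Q3, R, S3, T, U7, V, W5} — 25 facts.

25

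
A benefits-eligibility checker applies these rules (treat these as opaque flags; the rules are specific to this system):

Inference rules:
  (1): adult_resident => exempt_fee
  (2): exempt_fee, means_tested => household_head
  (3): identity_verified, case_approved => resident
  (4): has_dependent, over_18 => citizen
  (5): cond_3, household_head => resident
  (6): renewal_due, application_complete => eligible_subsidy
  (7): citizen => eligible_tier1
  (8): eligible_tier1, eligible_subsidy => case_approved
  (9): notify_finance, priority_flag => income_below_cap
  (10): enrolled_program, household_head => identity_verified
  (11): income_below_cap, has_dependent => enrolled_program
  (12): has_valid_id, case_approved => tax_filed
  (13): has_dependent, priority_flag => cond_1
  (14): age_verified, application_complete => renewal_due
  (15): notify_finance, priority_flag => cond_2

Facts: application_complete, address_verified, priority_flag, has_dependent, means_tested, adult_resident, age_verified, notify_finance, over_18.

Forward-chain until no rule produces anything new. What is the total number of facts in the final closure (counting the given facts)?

Round 1 — (1), (4), (9), (13), (14), (15), derive exempt_fee, citizen, income_below_cap, cond_1, renewal_due, cond_2.
Round 2 — (2), (6), (7), (11), derive household_head, eligible_subsidy, eligible_tier1, enrolled_program.
Round 3 — (8), (10), derive case_approved, identity_verified.
Round 4 — (3), derive resident.
Closure: {address_verified, adult_resident, age_verified, application_complete, case_approved, citizen, cond_1, cond_2, eligible_subsidy, eligible_tier1, enrolled_program, exempt_fee, has_dependent, household_head, identity_verified, income_below_cap, means_tested, notify_finance, over_18, priority_flag, renewal_due, resident} — 22 facts.

22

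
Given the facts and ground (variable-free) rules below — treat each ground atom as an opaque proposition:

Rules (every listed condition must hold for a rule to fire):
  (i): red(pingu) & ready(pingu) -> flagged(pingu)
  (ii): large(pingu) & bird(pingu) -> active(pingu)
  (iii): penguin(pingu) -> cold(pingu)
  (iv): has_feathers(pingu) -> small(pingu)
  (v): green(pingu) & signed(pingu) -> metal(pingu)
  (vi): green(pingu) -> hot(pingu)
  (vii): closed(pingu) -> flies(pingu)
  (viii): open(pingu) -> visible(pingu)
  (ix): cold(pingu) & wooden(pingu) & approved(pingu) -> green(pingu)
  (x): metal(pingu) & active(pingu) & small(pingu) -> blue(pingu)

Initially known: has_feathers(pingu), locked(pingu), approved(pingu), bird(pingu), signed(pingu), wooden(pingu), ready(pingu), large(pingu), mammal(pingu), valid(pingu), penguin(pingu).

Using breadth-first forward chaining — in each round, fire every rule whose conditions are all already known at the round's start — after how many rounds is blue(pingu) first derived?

Round 1: (ii) [large(pingu) & bird(pingu) -> active(pingu)]; (iii) [penguin(pingu) -> cold(pingu)]; (iv) [has_feathers(pingu) -> small(pingu)]. Adds active(pingu), cold(pingu), small(pingu).
Round 2: (ix) [cold(pingu) & wooden(pingu) & approved(pingu) -> green(pingu)]. Adds green(pingu).
Round 3: (v) [green(pingu) & signed(pingu) -> metal(pingu)]; (vi) [green(pingu) -> hot(pingu)]. Adds metal(pingu), hot(pingu).
Round 4: (x) [metal(pingu) & active(pingu) & small(pingu) -> blue(pingu)]. Adds blue(pingu).
blue(pingu) first appears in round 4.

4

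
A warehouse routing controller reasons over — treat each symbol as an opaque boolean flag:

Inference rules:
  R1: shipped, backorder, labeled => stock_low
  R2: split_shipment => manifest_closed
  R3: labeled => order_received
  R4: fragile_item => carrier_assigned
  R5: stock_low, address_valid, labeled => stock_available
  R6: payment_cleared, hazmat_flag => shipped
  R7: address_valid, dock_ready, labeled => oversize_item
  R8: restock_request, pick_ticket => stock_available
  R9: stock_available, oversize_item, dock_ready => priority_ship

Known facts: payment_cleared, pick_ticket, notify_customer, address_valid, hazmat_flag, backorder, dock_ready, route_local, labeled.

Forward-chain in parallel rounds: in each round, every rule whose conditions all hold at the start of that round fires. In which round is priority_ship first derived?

4

Round 1 fires R3, R6, R7, giving order_received, shipped, oversize_item.
Round 2 fires R1, giving stock_low.
Round 3 fires R5, giving stock_available.
Round 4 fires R9, giving priority_ship.
priority_ship first appears in round 4.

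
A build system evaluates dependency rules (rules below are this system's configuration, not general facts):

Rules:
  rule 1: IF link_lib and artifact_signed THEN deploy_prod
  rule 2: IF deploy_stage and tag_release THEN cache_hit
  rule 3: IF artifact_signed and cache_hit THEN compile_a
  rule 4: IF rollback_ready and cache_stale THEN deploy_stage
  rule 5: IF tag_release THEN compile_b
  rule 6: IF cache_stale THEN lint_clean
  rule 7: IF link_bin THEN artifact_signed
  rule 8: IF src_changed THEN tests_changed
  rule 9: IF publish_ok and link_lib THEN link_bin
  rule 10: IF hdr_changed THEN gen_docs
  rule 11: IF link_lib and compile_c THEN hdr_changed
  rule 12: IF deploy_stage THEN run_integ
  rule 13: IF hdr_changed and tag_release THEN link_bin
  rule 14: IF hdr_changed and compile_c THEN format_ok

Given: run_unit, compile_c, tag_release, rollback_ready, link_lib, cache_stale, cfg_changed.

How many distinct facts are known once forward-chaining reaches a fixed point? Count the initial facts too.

19

Round 1 fires rule 4, rule 5, rule 6, rule 11, giving deploy_stage, compile_b, lint_clean, hdr_changed.
Round 2 fires rule 2, rule 10, rule 12, rule 13, rule 14, giving cache_hit, gen_docs, run_integ, link_bin, format_ok.
Round 3 fires rule 7, giving artifact_signed.
Round 4 fires rule 1, rule 3, giving deploy_prod, compile_a.
Closure: {artifact_signed, cache_hit, cache_stale, cfg_changed, compile_a, compile_b, compile_c, deploy_prod, deploy_stage, format_ok, gen_docs, hdr_changed, link_bin, link_lib, lint_clean, rollback_ready, run_integ, run_unit, tag_release} — 19 facts.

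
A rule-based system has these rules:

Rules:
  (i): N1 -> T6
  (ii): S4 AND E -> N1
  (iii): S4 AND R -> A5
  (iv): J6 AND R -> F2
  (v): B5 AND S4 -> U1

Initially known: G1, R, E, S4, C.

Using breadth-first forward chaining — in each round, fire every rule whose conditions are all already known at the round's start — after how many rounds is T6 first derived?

2

Round 1 — (ii), (iii), derive N1, A5.
Round 2 — (i), derive T6.
T6 first appears in round 2.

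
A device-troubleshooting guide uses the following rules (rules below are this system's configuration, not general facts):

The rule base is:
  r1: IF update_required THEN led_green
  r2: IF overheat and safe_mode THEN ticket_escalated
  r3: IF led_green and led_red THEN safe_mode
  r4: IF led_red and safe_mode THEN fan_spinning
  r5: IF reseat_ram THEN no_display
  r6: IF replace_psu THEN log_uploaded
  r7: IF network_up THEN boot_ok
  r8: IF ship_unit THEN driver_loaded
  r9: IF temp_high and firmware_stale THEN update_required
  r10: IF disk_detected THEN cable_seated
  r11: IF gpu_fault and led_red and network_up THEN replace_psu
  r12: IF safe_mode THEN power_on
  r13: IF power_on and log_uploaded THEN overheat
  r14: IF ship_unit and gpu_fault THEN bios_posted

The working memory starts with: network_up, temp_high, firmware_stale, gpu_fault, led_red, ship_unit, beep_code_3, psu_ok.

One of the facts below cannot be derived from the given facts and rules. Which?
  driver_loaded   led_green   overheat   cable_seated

[1] r7 [IF network_up THEN boot_ok]; r8 [IF ship_unit THEN driver_loaded]; r9 [IF temp_high and firmware_stale THEN update_required]; r11 [IF gpu_fault and led_red and network_up THEN replace_psu]; r14 [IF ship_unit and gpu_fault THEN bios_posted]. ⇒ new: boot_ok, driver_loaded, update_required, replace_psu, bios_posted.
[2] r1 [IF update_required THEN led_green]; r6 [IF replace_psu THEN log_uploaded]. ⇒ new: led_green, log_uploaded.
[3] r3 [IF led_green and led_red THEN safe_mode]. ⇒ new: safe_mode.
[4] r4 [IF led_red and safe_mode THEN fan_spinning]; r12 [IF safe_mode THEN power_on]. ⇒ new: fan_spinning, power_on.
[5] r13 [IF power_on and log_uploaded THEN overheat]. ⇒ new: overheat.
[6] r2 [IF overheat and safe_mode THEN ticket_escalated]. ⇒ new: ticket_escalated.
Derived: driver_loaded (round 1), led_green (round 2), overheat (round 5). cable_seated never appears in any round.

cable_seated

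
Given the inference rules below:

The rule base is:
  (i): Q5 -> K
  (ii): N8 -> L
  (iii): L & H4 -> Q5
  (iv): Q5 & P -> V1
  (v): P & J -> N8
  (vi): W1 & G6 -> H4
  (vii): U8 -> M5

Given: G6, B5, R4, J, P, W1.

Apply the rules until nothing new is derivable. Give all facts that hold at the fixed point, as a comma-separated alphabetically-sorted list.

B5, G6, H4, J, K, L, N8, P, Q5, R4, V1, W1

Round 1 — (v), (vi), derive N8, H4.
Round 2 — (ii), derive L.
Round 3 — (iii), derive Q5.
Round 4 — (i), (iv), derive K, V1.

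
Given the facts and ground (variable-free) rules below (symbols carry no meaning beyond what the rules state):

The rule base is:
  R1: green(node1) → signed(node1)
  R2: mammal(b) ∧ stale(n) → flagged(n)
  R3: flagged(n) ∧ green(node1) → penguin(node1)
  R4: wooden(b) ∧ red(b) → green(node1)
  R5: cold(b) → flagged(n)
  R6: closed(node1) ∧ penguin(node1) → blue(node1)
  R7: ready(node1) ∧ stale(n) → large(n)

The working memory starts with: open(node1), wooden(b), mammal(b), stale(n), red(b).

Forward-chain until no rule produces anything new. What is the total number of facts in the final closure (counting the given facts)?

Round 1: R2 [mammal(b) ∧ stale(n) → flagged(n)]; R4 [wooden(b) ∧ red(b) → green(node1)]. Adds flagged(n), green(node1).
Round 2: R1 [green(node1) → signed(node1)]; R3 [flagged(n) ∧ green(node1) → penguin(node1)]. Adds signed(node1), penguin(node1).
Closure: {flagged(n), green(node1), mammal(b), open(node1), penguin(node1), red(b), signed(node1), stale(n), wooden(b)} — 9 facts.

9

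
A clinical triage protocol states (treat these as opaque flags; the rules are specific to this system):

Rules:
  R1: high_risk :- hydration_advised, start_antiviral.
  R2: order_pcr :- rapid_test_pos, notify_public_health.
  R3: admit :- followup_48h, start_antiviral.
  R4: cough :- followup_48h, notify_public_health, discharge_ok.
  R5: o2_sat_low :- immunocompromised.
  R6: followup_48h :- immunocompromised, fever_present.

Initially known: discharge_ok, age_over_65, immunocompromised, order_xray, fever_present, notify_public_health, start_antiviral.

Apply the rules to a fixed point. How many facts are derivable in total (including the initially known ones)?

Round 1 fires R5, R6, giving o2_sat_low, followup_48h.
Round 2 fires R3, R4, giving admit, cough.
Closure: {admit, age_over_65, cough, discharge_ok, fever_present, followup_48h, immunocompromised, notify_public_health, o2_sat_low, order_xray, start_antiviral} — 11 facts.

11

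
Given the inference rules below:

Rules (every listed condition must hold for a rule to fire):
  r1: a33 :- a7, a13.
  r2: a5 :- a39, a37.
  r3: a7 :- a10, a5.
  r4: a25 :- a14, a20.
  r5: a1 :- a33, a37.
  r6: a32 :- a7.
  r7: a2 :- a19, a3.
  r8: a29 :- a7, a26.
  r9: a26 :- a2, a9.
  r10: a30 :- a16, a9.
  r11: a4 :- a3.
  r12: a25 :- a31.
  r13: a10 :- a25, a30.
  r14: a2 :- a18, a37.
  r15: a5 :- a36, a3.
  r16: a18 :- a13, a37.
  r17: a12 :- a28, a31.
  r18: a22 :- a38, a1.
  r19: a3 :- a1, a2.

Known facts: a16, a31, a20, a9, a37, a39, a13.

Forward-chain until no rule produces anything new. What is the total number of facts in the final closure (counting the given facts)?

21

Round 1: r2 [a5 :- a39, a37.]; r10 [a30 :- a16, a9.]; r12 [a25 :- a31.]; r16 [a18 :- a13, a37.]. New: a5, a30, a25, a18.
Round 2: r13 [a10 :- a25, a30.]; r14 [a2 :- a18, a37.]. New: a10, a2.
Round 3: r3 [a7 :- a10, a5.]; r9 [a26 :- a2, a9.]. New: a7, a26.
Round 4: r1 [a33 :- a7, a13.]; r6 [a32 :- a7.]; r8 [a29 :- a7, a26.]. New: a33, a32, a29.
Round 5: r5 [a1 :- a33, a37.]. New: a1.
Round 6: r19 [a3 :- a1, a2.]. New: a3.
Round 7: r11 [a4 :- a3.]. New: a4.
Closure: {a1, a10, a13, a16, a18, a2, a20, a25, a26, a29, a3, a30, a31, a32, a33, a37, a39, a4, a5, a7, a9} — 21 facts.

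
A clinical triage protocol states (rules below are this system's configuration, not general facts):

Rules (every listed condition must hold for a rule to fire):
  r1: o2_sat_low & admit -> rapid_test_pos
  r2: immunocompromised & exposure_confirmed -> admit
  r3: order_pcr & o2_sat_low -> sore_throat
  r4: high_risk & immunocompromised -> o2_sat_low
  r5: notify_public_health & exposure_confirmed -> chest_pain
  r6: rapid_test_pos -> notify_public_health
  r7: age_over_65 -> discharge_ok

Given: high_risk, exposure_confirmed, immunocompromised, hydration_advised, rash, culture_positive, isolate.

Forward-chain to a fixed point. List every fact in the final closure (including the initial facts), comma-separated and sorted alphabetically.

Round 1 — r2, r4, derive admit, o2_sat_low.
Round 2 — r1, derive rapid_test_pos.
Round 3 — r6, derive notify_public_health.
Round 4 — r5, derive chest_pain.

admit, chest_pain, culture_positive, exposure_confirmed, high_risk, hydration_advised, immunocompromised, isolate, notify_public_health, o2_sat_low, rapid_test_pos, rash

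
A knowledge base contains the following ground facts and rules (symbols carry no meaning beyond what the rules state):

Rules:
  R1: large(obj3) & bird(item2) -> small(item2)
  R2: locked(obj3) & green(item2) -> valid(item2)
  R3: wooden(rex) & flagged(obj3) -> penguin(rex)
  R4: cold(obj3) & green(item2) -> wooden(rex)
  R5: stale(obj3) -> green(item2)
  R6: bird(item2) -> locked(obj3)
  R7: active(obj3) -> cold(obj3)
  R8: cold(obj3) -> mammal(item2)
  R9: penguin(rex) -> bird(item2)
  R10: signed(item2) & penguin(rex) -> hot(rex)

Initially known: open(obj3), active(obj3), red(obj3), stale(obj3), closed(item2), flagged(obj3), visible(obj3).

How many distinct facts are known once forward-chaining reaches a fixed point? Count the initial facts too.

Round 1: R5 [stale(obj3) -> green(item2)]; R7 [active(obj3) -> cold(obj3)]. New: green(item2), cold(obj3).
Round 2: R4 [cold(obj3) & green(item2) -> wooden(rex)]; R8 [cold(obj3) -> mammal(item2)]. New: wooden(rex), mammal(item2).
Round 3: R3 [wooden(rex) & flagged(obj3) -> penguin(rex)]. New: penguin(rex).
Round 4: R9 [penguin(rex) -> bird(item2)]. New: bird(item2).
Round 5: R6 [bird(item2) -> locked(obj3)]. New: locked(obj3).
Round 6: R2 [locked(obj3) & green(item2) -> valid(item2)]. New: valid(item2).
Closure: {active(obj3), bird(item2), closed(item2), cold(obj3), flagged(obj3), green(item2), locked(obj3), mammal(item2), open(obj3), penguin(rex), red(obj3), stale(obj3), valid(item2), visible(obj3), wooden(rex)} — 15 facts.

15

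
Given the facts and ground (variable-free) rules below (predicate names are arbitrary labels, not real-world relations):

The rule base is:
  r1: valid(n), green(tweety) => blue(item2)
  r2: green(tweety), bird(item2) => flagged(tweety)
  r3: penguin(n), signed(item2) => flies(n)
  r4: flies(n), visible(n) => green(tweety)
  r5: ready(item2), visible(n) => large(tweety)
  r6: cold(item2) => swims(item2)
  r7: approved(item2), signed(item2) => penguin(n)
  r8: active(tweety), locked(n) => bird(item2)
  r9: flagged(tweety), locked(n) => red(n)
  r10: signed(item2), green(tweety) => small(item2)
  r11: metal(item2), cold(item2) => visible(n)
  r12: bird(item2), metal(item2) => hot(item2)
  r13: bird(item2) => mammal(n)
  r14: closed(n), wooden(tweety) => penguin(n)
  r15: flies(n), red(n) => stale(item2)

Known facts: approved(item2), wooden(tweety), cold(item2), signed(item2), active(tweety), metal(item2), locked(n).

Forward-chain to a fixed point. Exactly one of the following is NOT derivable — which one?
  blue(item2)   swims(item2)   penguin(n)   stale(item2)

Round 1: r6 [cold(item2) => swims(item2)]; r7 [approved(item2), signed(item2) => penguin(n)]; r8 [active(tweety), locked(n) => bird(item2)]; r11 [metal(item2), cold(item2) => visible(n)]. New: swims(item2), penguin(n), bird(item2), visible(n).
Round 2: r3 [penguin(n), signed(item2) => flies(n)]; r12 [bird(item2), metal(item2) => hot(item2)]; r13 [bird(item2) => mammal(n)]. New: flies(n), hot(item2), mammal(n).
Round 3: r4 [flies(n), visible(n) => green(tweety)]. New: green(tweety).
Round 4: r2 [green(tweety), bird(item2) => flagged(tweety)]; r10 [signed(item2), green(tweety) => small(item2)]. New: flagged(tweety), small(item2).
Round 5: r9 [flagged(tweety), locked(n) => red(n)]. New: red(n).
Round 6: r15 [flies(n), red(n) => stale(item2)]. New: stale(item2).
Derived: stale(item2) (round 6), swims(item2) (round 1), penguin(n) (round 1). blue(item2) never appears in any round.

blue(item2)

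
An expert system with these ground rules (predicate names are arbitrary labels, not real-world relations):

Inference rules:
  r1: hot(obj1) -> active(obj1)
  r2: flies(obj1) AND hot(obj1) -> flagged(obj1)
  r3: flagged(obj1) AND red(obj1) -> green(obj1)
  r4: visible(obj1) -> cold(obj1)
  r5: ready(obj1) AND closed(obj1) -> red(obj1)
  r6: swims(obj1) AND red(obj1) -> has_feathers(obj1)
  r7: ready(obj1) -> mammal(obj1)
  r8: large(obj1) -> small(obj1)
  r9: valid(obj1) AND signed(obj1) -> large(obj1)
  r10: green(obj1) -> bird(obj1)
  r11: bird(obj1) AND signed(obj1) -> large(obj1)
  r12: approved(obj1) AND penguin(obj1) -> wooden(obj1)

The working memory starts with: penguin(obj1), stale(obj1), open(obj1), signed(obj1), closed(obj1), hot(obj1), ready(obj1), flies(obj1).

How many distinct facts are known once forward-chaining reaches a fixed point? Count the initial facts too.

Round 1 — r1, r2, r5, r7, derive active(obj1), flagged(obj1), red(obj1), mammal(obj1).
Round 2 — r3, derive green(obj1).
Round 3 — r10, derive bird(obj1).
Round 4 — r11, derive large(obj1).
Round 5 — r8, derive small(obj1).
Closure: {active(obj1), bird(obj1), closed(obj1), flagged(obj1), flies(obj1), green(obj1), hot(obj1), large(obj1), mammal(obj1), open(obj1), penguin(obj1), ready(obj1), red(obj1), signed(obj1), small(obj1), stale(obj1)} — 16 facts.

16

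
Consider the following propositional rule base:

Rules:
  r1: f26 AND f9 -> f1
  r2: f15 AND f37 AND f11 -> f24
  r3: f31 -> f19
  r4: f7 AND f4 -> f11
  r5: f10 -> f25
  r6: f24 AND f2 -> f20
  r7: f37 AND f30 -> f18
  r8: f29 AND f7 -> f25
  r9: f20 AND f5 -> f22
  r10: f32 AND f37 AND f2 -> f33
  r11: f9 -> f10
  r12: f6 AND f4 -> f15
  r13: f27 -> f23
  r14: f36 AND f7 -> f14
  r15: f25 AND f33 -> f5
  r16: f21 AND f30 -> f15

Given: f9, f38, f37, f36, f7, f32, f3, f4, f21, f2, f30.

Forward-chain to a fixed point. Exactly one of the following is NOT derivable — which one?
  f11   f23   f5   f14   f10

f23

Round 1 fires r4, r7, r10, r11, r14, r16, giving f11, f18, f33, f10, f14, f15.
Round 2 fires r2, r5, giving f24, f25.
Round 3 fires r6, r15, giving f20, f5.
Round 4 fires r9, giving f22.
Derived: f10 (round 1), f14 (round 1), f5 (round 3), f11 (round 1). f23 never appears in any round.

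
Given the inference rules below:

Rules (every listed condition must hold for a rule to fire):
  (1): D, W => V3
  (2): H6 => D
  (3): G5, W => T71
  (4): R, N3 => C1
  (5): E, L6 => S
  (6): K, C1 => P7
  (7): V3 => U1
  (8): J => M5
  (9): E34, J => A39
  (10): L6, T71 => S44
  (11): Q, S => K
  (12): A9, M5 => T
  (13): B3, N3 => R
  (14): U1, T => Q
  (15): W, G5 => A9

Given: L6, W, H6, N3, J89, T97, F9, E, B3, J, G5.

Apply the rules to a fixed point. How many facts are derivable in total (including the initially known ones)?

25

Round 1 fires (2), (3), (5), (8), (13), (15), giving D, T71, S, M5, R, A9.
Round 2 fires (1), (4), (10), (12), giving V3, C1, S44, T.
Round 3 fires (7), giving U1.
Round 4 fires (14), giving Q.
Round 5 fires (11), giving K.
Round 6 fires (6), giving P7.
Closure: {A9, B3, C1, D, E, F9, G5, H6, J, J89, K, L6, M5, N3, P7, Q, R, S, S44, T, T71, T97, U1, V3, W} — 25 facts.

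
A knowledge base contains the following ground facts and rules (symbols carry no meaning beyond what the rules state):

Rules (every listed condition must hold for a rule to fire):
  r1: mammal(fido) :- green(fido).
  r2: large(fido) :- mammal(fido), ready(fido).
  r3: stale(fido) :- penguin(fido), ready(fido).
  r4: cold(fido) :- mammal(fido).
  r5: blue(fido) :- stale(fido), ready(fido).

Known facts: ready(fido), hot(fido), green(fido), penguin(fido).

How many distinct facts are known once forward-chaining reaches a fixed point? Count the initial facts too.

9

[1] r1 [mammal(fido) :- green(fido).]; r3 [stale(fido) :- penguin(fido), ready(fido).]. ⇒ new: mammal(fido), stale(fido).
[2] r2 [large(fido) :- mammal(fido), ready(fido).]; r4 [cold(fido) :- mammal(fido).]; r5 [blue(fido) :- stale(fido), ready(fido).]. ⇒ new: large(fido), cold(fido), blue(fido).
Closure: {blue(fido), cold(fido), green(fido), hot(fido), large(fido), mammal(fido), penguin(fido), ready(fido), stale(fido)} — 9 facts.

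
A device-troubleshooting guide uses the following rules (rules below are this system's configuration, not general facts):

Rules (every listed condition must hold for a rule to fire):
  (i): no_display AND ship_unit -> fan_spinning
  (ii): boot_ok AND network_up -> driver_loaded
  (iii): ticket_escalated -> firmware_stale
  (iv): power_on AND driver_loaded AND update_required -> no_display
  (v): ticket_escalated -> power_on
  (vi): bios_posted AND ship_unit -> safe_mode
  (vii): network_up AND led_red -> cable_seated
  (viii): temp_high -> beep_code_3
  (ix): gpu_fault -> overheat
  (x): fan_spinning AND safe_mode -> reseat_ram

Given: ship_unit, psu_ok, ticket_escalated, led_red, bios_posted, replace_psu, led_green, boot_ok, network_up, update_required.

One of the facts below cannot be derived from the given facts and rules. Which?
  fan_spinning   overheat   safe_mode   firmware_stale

overheat

Round 1 fires (ii), (iii), (v), (vi), (vii), giving driver_loaded, firmware_stale, power_on, safe_mode, cable_seated.
Round 2 fires (iv), giving no_display.
Round 3 fires (i), giving fan_spinning.
Round 4 fires (x), giving reseat_ram.
Derived: firmware_stale (round 1), safe_mode (round 1), fan_spinning (round 3). overheat never appears in any round.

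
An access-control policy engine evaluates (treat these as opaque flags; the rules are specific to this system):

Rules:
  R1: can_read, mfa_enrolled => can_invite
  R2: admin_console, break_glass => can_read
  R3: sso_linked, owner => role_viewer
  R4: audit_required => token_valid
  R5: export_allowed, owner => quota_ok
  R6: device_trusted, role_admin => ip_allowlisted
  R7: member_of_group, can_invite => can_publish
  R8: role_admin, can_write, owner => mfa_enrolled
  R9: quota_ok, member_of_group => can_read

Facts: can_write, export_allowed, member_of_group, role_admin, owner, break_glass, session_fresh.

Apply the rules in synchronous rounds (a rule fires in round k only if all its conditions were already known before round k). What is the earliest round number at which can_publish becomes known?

[1] R5 [export_allowed, owner => quota_ok]; R8 [role_admin, can_write, owner => mfa_enrolled]. ⇒ new: quota_ok, mfa_enrolled.
[2] R9 [quota_ok, member_of_group => can_read]. ⇒ new: can_read.
[3] R1 [can_read, mfa_enrolled => can_invite]. ⇒ new: can_invite.
[4] R7 [member_of_group, can_invite => can_publish]. ⇒ new: can_publish.
can_publish first appears in round 4.

4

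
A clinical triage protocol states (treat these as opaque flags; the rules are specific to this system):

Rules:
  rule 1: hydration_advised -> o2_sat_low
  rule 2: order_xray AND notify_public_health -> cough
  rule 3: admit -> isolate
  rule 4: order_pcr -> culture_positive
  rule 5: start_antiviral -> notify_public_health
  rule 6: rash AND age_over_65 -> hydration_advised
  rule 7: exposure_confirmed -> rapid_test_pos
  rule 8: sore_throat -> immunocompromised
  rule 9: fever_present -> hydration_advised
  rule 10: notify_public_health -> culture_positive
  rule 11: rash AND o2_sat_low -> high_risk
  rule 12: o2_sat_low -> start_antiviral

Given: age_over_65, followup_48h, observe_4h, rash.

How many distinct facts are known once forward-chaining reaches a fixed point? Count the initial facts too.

Round 1 — rule 6, derive hydration_advised.
Round 2 — rule 1, derive o2_sat_low.
Round 3 — rule 11, rule 12, derive high_risk, start_antiviral.
Round 4 — rule 5, derive notify_public_health.
Round 5 — rule 10, derive culture_positive.
Closure: {age_over_65, culture_positive, followup_48h, high_risk, hydration_advised, notify_public_health, o2_sat_low, observe_4h, rash, start_antiviral} — 10 facts.

10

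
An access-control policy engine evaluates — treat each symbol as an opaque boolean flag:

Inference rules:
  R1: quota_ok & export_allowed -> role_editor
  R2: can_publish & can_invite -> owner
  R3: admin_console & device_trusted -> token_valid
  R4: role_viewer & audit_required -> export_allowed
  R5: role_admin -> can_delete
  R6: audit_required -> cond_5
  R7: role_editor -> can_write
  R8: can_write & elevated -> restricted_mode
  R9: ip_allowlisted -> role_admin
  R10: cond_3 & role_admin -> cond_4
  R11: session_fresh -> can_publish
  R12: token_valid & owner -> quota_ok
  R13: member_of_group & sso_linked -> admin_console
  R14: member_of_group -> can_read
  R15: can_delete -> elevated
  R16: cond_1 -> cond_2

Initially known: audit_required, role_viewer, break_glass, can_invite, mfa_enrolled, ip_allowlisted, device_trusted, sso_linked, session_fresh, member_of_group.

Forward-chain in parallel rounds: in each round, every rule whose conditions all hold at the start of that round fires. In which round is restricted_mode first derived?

Round 1 — R4, R6, R9, R11, R13, R14, derive export_allowed, cond_5, role_admin, can_publish, admin_console, can_read.
Round 2 — R2, R3, R5, derive owner, token_valid, can_delete.
Round 3 — R12, R15, derive quota_ok, elevated.
Round 4 — R1, derive role_editor.
Round 5 — R7, derive can_write.
Round 6 — R8, derive restricted_mode.
restricted_mode first appears in round 6.

6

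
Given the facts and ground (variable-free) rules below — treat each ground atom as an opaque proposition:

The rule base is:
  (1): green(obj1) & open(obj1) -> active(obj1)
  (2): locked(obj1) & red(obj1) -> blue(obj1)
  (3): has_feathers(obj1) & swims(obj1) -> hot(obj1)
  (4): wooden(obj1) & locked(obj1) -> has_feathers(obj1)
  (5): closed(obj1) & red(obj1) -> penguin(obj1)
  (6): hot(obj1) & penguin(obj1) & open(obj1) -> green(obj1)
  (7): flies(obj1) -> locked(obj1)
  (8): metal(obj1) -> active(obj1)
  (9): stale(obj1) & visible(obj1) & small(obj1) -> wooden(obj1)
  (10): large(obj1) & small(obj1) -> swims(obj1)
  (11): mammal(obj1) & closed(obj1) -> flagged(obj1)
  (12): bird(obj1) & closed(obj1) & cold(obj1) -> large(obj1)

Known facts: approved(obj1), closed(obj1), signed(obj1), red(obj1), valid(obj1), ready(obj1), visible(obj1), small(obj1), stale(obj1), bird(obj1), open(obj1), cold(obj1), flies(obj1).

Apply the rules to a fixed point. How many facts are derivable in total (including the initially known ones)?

Round 1: (5) [closed(obj1) & red(obj1) -> penguin(obj1)]; (7) [flies(obj1) -> locked(obj1)]; (9) [stale(obj1) & visible(obj1) & small(obj1) -> wooden(obj1)]; (12) [bird(obj1) & closed(obj1) & cold(obj1) -> large(obj1)]. Adds penguin(obj1), locked(obj1), wooden(obj1), large(obj1).
Round 2: (2) [locked(obj1) & red(obj1) -> blue(obj1)]; (4) [wooden(obj1) & locked(obj1) -> has_feathers(obj1)]; (10) [large(obj1) & small(obj1) -> swims(obj1)]. Adds blue(obj1), has_feathers(obj1), swims(obj1).
Round 3: (3) [has_feathers(obj1) & swims(obj1) -> hot(obj1)]. Adds hot(obj1).
Round 4: (6) [hot(obj1) & penguin(obj1) & open(obj1) -> green(obj1)]. Adds green(obj1).
Round 5: (1) [green(obj1) & open(obj1) -> active(obj1)]. Adds active(obj1).
Closure: {active(obj1), approved(obj1), bird(obj1), blue(obj1), closed(obj1), cold(obj1), flies(obj1), green(obj1), has_feathers(obj1), hot(obj1), large(obj1), locked(obj1), open(obj1), penguin(obj1), ready(obj1), red(obj1), signed(obj1), small(obj1), stale(obj1), swims(obj1), valid(obj1), visible(obj1), wooden(obj1)} — 23 facts.

23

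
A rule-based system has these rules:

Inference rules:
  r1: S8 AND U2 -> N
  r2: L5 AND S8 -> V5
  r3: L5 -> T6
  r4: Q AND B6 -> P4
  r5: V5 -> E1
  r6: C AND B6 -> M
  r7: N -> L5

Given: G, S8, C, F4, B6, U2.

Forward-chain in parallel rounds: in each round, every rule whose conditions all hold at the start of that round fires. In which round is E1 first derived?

Round 1: r1 [S8 AND U2 -> N]; r6 [C AND B6 -> M]. New: N, M.
Round 2: r7 [N -> L5]. New: L5.
Round 3: r2 [L5 AND S8 -> V5]; r3 [L5 -> T6]. New: V5, T6.
Round 4: r5 [V5 -> E1]. New: E1.
E1 first appears in round 4.

4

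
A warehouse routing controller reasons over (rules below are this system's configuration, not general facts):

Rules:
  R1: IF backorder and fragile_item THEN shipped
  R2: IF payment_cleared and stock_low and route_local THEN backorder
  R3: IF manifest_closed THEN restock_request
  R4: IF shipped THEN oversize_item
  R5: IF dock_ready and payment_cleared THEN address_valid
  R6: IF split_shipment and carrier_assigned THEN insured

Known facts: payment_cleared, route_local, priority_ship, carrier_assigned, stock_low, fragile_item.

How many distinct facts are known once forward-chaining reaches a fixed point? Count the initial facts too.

9

Round 1: R2 [IF payment_cleared and stock_low and route_local THEN backorder]. New: backorder.
Round 2: R1 [IF backorder and fragile_item THEN shipped]. New: shipped.
Round 3: R4 [IF shipped THEN oversize_item]. New: oversize_item.
Closure: {backorder, carrier_assigned, fragile_item, oversize_item, payment_cleared, priority_ship, route_local, shipped, stock_low} — 9 facts.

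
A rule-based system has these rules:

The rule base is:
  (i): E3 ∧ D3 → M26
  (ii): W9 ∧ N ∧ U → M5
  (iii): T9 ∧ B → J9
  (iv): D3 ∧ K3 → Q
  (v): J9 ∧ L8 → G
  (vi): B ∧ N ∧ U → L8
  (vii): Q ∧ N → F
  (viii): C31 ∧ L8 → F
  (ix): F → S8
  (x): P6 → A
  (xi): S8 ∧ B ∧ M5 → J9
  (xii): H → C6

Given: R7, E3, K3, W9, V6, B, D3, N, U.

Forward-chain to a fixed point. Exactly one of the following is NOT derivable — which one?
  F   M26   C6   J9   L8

Round 1 — (i), (ii), (iv), (vi), derive M26, M5, Q, L8.
Round 2 — (vii), derive F.
Round 3 — (ix), derive S8.
Round 4 — (xi), derive J9.
Round 5 — (v), derive G.
Derived: J9 (round 4), F (round 2), L8 (round 1), M26 (round 1). C6 never appears in any round.

C6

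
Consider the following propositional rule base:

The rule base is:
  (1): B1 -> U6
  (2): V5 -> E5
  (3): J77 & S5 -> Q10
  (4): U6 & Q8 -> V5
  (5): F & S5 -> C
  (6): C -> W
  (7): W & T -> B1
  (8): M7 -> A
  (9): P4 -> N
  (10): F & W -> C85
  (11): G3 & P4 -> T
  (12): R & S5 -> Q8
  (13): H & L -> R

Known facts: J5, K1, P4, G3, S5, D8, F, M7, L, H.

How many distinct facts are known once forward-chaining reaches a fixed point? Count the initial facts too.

22

Round 1: (5) [F & S5 -> C]; (8) [M7 -> A]; (9) [P4 -> N]; (11) [G3 & P4 -> T]; (13) [H & L -> R]. New: C, A, N, T, R.
Round 2: (6) [C -> W]; (12) [R & S5 -> Q8]. New: W, Q8.
Round 3: (7) [W & T -> B1]; (10) [F & W -> C85]. New: B1, C85.
Round 4: (1) [B1 -> U6]. New: U6.
Round 5: (4) [U6 & Q8 -> V5]. New: V5.
Round 6: (2) [V5 -> E5]. New: E5.
Closure: {A, B1, C, C85, D8, E5, F, G3, H, J5, K1, L, M7, N, P4, Q8, R, S5, T, U6, V5, W} — 22 facts.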